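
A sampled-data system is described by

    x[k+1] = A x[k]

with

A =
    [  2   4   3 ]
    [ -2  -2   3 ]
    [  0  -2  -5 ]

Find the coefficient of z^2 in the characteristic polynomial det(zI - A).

5

Expand det(zI - A) for the 3×3 matrix.
p(z) = z^3 + 5z^2 + 10z - 4.
(Check: constant term = det(-A) = (-1)^3 det A = -4; coefficient of z^2 = -tr A = 5.)
The coefficient of z^2 is 5.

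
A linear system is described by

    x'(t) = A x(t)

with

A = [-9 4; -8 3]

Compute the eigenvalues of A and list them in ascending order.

-5, -1

det(sI - A) = s^2 - (tr A)s + det A, with tr A = (-9) + 3 = -6 and det A = (-9)·3 - 4·(-8) = -27 - (-32) = 5.
So p(s) = det(sI - A) = s^2 + 6s + 5.
Factor s^2 + 6s + 5: two numbers with sum -6 and product 5 are -1 and -5, so s^2 + 6s + 5 = (s + 1)(s + 5).
Hence p(s) = (s + 1) (s + 5), with roots -5, -1.
All eigenvalues have negative real part, so the system is asymptotically stable.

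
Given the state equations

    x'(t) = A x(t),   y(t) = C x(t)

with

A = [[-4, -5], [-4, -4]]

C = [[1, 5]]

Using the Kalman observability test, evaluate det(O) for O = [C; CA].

95

CA = [[-24, -25]]
Observability matrix O = [C; CA] = [[1, 5], [-24, -25]]
det(O) = 1·(-25) - 5·(-24) = -25 - (-120) = 95
Since det(O) ≠ 0, rank(O) = 2 and the system is completely observable.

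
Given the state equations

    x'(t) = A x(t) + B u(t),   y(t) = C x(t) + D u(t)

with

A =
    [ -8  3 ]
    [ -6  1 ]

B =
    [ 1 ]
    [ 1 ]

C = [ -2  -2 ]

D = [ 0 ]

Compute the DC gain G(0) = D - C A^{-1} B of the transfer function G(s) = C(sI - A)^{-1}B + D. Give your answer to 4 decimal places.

-0.8000

G(0) = C(-A)^{-1}B + D = -C A^{-1} B + D.
det A = 10, so A^{-1} = (1/10)·adj(A) = [[1/10, -3/10], [3/5, -4/5]]
A^{-1} B = [-1/5, -1/5]^T
C A^{-1} B = 4/5
G(0) = D - C A^{-1} B = 0 - (4/5) = -4/5 ≈ -0.8000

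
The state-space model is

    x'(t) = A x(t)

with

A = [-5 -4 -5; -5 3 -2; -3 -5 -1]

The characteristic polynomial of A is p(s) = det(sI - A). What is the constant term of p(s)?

109

Expand det(sI - A) for the 3×3 matrix.
p(s) = s^3 + 3s^2 - 58s + 109.
(Check: constant term = det(-A) = (-1)^3 det A = 109; coefficient of s^2 = -tr A = 3.)
The constant term is 109.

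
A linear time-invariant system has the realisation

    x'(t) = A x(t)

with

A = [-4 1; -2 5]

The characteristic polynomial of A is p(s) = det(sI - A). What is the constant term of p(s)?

For a 2×2 matrix, det(sI - A) = s^2 - (tr A)s + det A.
tr A = 1, det A = -18.
So p(s) = s^2 - s - 18.
The constant term is -18.

-18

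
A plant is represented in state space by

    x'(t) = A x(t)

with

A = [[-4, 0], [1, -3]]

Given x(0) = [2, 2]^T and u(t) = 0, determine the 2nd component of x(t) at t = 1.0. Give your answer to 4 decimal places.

det(sI - A) = s^2 - (tr A)s + det A, with tr A = (-4) + (-3) = -7 and det A = (-4)·(-3) - 0·1 = 12 - 0 = 12.
So p(s) = det(sI - A) = s^2 + 7s + 12.
Factor s^2 + 7s + 12: two numbers with sum -7 and product 12 are -3 and -4, so s^2 + 7s + 12 = (s + 3)(s + 4).
Hence p(s) = (s + 3) (s + 4), with roots -4, -3.
The eigenvalues -4, -3 are distinct and real, so A is diagonalisable and x(t) = e^{At} x(0) = V diag(e^{λ_i t}) V^{-1} x(0), where the columns of V are the eigenvectors.
λ = -4: A - (-4)I = [[0, 0], [1, 1]]. Row 2 gives 1·v1 + 1·v2 = 0, so take v_1 = [1, -1]^T.
λ = -3: A - (-3)I = [[-1, 0], [1, 0]]. Row 1 gives (-1)·v1 + 0·v2 = 0, so take v_2 = [0, 1]^T.
V = [v_1 v_2] = [[1, 0], [-1, 1]] has det V = 1, so V^{-1} = adj(V)/det V = [[1, 0], [1, 1]].
Modal coordinates z(0) = V^{-1} x(0): 1·2 + 0·2 = 2; 1·2 + 1·2 = 4; so z(0) = [2, 4]^T.
x_2(t) = Σ_i (v_i)_2 · z_i(0) · e^{λ_i t} (row 2 of V times the modal terms).
x_2(1.0) = (-1)·2·e^{-4·1.0} + 1·4·e^{-3·1.0} = (-2)·0.018316 + 4·0.049787 = 0.1625.

0.1625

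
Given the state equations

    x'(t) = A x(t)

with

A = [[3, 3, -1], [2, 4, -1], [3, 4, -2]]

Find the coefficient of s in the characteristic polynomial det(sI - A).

Expand det(sI - A) for the 3×3 matrix.
p(s) = s^3 - 5s^2 - s + 5.
(Check: constant term = det(-A) = (-1)^3 det A = 5; coefficient of s^2 = -tr A = -5.)
The coefficient of s is -1.

-1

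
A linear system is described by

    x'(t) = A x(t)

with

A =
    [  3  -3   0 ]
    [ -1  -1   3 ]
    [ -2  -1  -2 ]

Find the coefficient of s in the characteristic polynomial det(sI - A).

-7

Expand det(sI - A) for the 3×3 matrix.
p(s) = s^3 - 7s - 39.
(Check: constant term = det(-A) = (-1)^3 det A = -39; coefficient of s^2 = -tr A = 0.)
The coefficient of s is -7.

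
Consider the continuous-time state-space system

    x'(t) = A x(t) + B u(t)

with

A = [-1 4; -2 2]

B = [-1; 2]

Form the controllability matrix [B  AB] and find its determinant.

AB = [[9], [6]]
Controllability matrix C = [B  AB] = [[-1, 9], [2, 6]]
det(C) = (-1)·6 - 9·2 = -6 - 18 = -24
Since det(C) ≠ 0, rank(C) = 2 and the system is completely controllable.

-24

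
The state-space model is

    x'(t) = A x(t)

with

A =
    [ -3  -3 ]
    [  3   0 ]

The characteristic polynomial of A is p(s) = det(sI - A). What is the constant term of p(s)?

For a 2×2 matrix, det(sI - A) = s^2 - (tr A)s + det A.
tr A = -3, det A = 9.
So p(s) = s^2 + 3s + 9.
The constant term is 9.

9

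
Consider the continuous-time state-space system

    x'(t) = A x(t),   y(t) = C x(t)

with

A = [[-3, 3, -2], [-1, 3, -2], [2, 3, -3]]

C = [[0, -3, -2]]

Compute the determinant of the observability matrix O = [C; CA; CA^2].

-2784

CA = [[-1, -15, 12]]
CA^2 = [[42, -12, -4]]
Observability matrix O = [C; CA; CA^2] = [[0, -3, -2], [-1, -15, 12], [42, -12, -4]]
Expanding along the first row, det(O) = 0·((-15)·(-4) - 12·(-12)) - (-3)·((-1)·(-4) - 12·42) + (-2)·((-1)·(-12) - (-15)·42) = 0·204 - (-3)·(-500) + (-2)·642 = -2784
Since det(O) ≠ 0, rank(O) = 3 and the system is completely observable.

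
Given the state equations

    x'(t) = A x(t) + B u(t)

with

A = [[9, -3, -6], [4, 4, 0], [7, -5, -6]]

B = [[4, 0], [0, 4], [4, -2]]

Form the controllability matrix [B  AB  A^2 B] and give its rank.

AB = [[12, 0], [16, 16], [4, -8]]
A^2B = [[36, 0], [112, 64], [-20, -32]]
Controllability matrix C = [B  AB  A^2B] = [[4, 0, 12, 0, 36, 0], [0, 4, 16, 16, 112, 64], [4, -2, 4, -8, -20, -32]]
The rows r1, r2, r3 of C are linearly dependent: -2·r1 + r2 + 2·r3 = 0 (check each entry), so rank(C) ≤ 2.
The 2×2 minor from rows 1, 2, columns 1, 2 is 4·4 - 0·0 = 16 - 0 = 16 ≠ 0, so rank(C) = 2.
rank(C) = 2 < n = 3, so the pair (A, B) is not completely controllable.

2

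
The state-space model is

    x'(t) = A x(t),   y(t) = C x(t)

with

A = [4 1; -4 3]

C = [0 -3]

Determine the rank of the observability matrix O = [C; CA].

CA = [[12, -9]]
Observability matrix O = [C; CA] = [[0, -3], [12, -9]]
det(O) = 0·(-9) - (-3)·12 = 0 - (-36) = 36 ≠ 0, so rank(O) = 2.
rank(O) = 2 = n, so the pair (A, C) is completely observable.

2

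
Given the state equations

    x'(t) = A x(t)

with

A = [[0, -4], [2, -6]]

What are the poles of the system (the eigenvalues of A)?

det(sI - A) = s^2 - (tr A)s + det A, with tr A = 0 + (-6) = -6 and det A = 0·(-6) - (-4)·2 = 0 - (-8) = 8.
So p(s) = det(sI - A) = s^2 + 6s + 8.
Factor s^2 + 6s + 8: two numbers with sum -6 and product 8 are -2 and -4, so s^2 + 6s + 8 = (s + 2)(s + 4).
Hence p(s) = (s + 2) (s + 4), with roots -4, -2.
All eigenvalues have negative real part, so the system is asymptotically stable.

-4, -2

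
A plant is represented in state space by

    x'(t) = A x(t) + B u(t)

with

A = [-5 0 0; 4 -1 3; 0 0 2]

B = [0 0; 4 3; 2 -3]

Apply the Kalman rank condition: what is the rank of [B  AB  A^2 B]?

2

AB = [[0, 0], [2, -12], [4, -6]]
A^2B = [[0, 0], [10, -6], [8, -12]]
Controllability matrix C = [B  AB  A^2B] = [[0, 0, 0, 0, 0, 0], [4, 3, 2, -12, 10, -6], [2, -3, 4, -6, 8, -12]]
Row 1 of C is identically zero, so rank(C) ≤ 2.
The 2×2 minor from rows 2, 3, columns 1, 2 is 4·(-3) - 3·2 = -12 - 6 = -18 ≠ 0, so rank(C) = 2.
rank(C) = 2 < n = 3, so the pair (A, B) is not completely controllable.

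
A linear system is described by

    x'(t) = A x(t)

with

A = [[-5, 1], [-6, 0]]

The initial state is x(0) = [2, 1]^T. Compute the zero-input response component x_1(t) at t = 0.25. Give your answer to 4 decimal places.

det(sI - A) = s^2 - (tr A)s + det A, with tr A = (-5) + 0 = -5 and det A = (-5)·0 - 1·(-6) = 0 - (-6) = 6.
So p(s) = det(sI - A) = s^2 + 5s + 6.
Factor s^2 + 5s + 6: two numbers with sum -5 and product 6 are -2 and -3, so s^2 + 5s + 6 = (s + 2)(s + 3).
Hence p(s) = (s + 2) (s + 3), with roots -3, -2.
The eigenvalues -3, -2 are distinct and real, so A is diagonalisable and x(t) = e^{At} x(0) = V diag(e^{λ_i t}) V^{-1} x(0), where the columns of V are the eigenvectors.
λ = -3: A - (-3)I = [[-2, 1], [-6, 3]]. Row 1 gives (-2)·v1 + 1·v2 = 0, so take v_1 = [1, 2]^T.
λ = -2: A - (-2)I = [[-3, 1], [-6, 2]]. Row 1 gives (-3)·v1 + 1·v2 = 0, so take v_2 = [1, 3]^T.
V = [v_1 v_2] = [[1, 1], [2, 3]] has det V = 1, so V^{-1} = adj(V)/det V = [[3, -1], [-2, 1]].
Modal coordinates z(0) = V^{-1} x(0): 3·2 + (-1)·1 = 5; (-2)·2 + 1·1 = -3; so z(0) = [5, -3]^T.
x_1(t) = Σ_i (v_i)_1 · z_i(0) · e^{λ_i t} (row 1 of V times the modal terms).
x_1(0.25) = 1·5·e^{-3·0.25} + 1·(-3)·e^{-2·0.25} = 5·0.472367 + (-3)·0.606531 = 0.5422.

0.5422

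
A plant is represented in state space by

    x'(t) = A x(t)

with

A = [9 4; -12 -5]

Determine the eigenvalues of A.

1, 3

det(sI - A) = s^2 - (tr A)s + det A, with tr A = 9 + (-5) = 4 and det A = 9·(-5) - 4·(-12) = -45 - (-48) = 3.
So p(s) = det(sI - A) = s^2 - 4s + 3.
Factor s^2 - 4s + 3: two numbers with sum 4 and product 3 are 3 and 1, so s^2 - 4s + 3 = (s - 3)(s - 1).
Hence p(s) = (s - 3) (s - 1), with roots 1, 3.
At least one eigenvalue has non-negative real part, so the system is not asymptotically stable.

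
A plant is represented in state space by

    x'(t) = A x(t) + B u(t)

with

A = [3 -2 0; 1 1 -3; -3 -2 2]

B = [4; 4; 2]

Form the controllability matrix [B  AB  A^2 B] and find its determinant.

3728

AB = [[4], [2], [-16]]
A^2B = [[8], [54], [-48]]
Controllability matrix C = [B  AB  A^2B] = [[4, 4, 8], [4, 2, 54], [2, -16, -48]]
Expanding along the first row, det(C) = 4·(2·(-48) - 54·(-16)) - 4·(4·(-48) - 54·2) + 8·(4·(-16) - 2·2) = 4·768 - 4·(-300) + 8·(-68) = 3728
Since det(C) ≠ 0, rank(C) = 3 and the system is completely controllable.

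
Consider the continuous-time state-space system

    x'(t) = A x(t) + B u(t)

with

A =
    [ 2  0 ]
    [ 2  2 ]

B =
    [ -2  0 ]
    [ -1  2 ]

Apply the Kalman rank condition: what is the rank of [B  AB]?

2

AB = [[-4, 0], [-6, 4]]
Controllability matrix C = [B  AB] = [[-2, 0, -4, 0], [-1, 2, -6, 4]]
Take the 2×2 submatrix of C formed by columns 1, 2: [[-2, 0], [-1, 2]]. Its determinant is (-2)·2 - 0·(-1) = -4 - 0 = -4 ≠ 0.
So rank(C) ≥ 2; since C has 2 rows, rank(C) = 2.
rank(C) = 2 = n, so the pair (A, B) is completely controllable.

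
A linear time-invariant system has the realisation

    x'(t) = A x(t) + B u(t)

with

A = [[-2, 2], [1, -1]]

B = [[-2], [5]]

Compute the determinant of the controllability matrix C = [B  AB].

AB = [[14], [-7]]
Controllability matrix C = [B  AB] = [[-2, 14], [5, -7]]
det(C) = (-2)·(-7) - 14·5 = 14 - 70 = -56
Since det(C) ≠ 0, rank(C) = 2 and the system is completely controllable.

-56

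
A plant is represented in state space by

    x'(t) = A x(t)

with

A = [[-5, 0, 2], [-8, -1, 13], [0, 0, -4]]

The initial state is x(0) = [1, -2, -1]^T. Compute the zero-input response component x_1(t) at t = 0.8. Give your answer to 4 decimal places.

det(sI - A) = s^3 - (tr A)s^2 + (M11 + M22 + M33)s - det A, where Mii is the 2×2 principal minor of A obtained by deleting row i and column i.
tr A = (-5) + (-1) + (-4) = -10; M11 = (-1)·(-4) - 13·0 = 4 - 0 = 4; M22 = (-5)·(-4) - 2·0 = 20 - 0 = 20; M33 = (-5)·(-1) - 0·(-8) = 5 - 0 = 5; sum of minors = 29.
det A = (-5)·((-1)·(-4) - 13·0) - 0·((-8)·(-4) - 13·0) + 2·((-8)·0 - (-1)·0) = (-5)·4 - 0·32 + 2·0 = -20.
So p(s) = det(sI - A) = s^3 + 10s^2 + 29s + 20.
Rational-root test: any integer root divides 20. Testing small divisors, s = -1 works: p(-1) = -1 + 10 + (-29) + 20 = 0, so (s + 1) is a factor.
Dividing, p(s) = (s + 1)(s^2 + 9s + 20).
Factor s^2 + 9s + 20: two numbers with sum -9 and product 20 are -4 and -5, so s^2 + 9s + 20 = (s + 4)(s + 5).
Hence p(s) = (s + 1) (s + 4) (s + 5), with roots -5, -4, -1.
The eigenvalues -5, -4, -1 are distinct and real, so A is diagonalisable and x(t) = e^{At} x(0) = V diag(e^{λ_i t}) V^{-1} x(0), where the columns of V are the eigenvectors.
λ = -5: A - (-5)I = [[0, 0, 2], [-8, 4, 13], [0, 0, 1]]. v must be orthogonal to every row; (row 1) × (row 2) = [-8, -16, 0], so take v_1 = [1, 2, 0]^T.
λ = -4: A - (-4)I = [[-1, 0, 2], [-8, 3, 13], [0, 0, 0]]. v must be orthogonal to every row; (row 1) × (row 2) = [-6, -3, -3], so take v_2 = [2, 1, 1]^T.
λ = -1: A - (-1)I = [[-4, 0, 2], [-8, 0, 13], [0, 0, -3]]. v must be orthogonal to every row; (row 1) × (row 2) = [0, 36, 0], so take v_3 = [0, 1, 0]^T.
V = [v_1 v_2 v_3] = [[1, 2, 0], [2, 1, 1], [0, 1, 0]] has det V = -1, so V^{-1} = adj(V)/det V = [[1, 0, -2], [0, 0, 1], [-2, 1, 3]].
Modal coordinates z(0) = V^{-1} x(0): 1·1 + 0·(-2) + (-2)·(-1) = 3; 0·1 + 0·(-2) + 1·(-1) = -1; (-2)·1 + 1·(-2) + 3·(-1) = -7; so z(0) = [3, -1, -7]^T.
x_1(t) = Σ_i (v_i)_1 · z_i(0) · e^{λ_i t} (row 1 of V times the modal terms).
x_1(0.8) = 1·3·e^{-5·0.8} + 2·(-1)·e^{-4·0.8} + 0·(-7)·e^{-1·0.8} = 3·0.018316 + (-2)·0.040762 + 0·0.449329 = -0.0266.

-0.0266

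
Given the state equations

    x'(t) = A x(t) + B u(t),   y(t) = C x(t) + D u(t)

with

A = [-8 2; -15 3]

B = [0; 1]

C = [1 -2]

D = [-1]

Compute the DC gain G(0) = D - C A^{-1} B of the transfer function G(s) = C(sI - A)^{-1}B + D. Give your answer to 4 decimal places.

-3.3333

G(0) = C(-A)^{-1}B + D = -C A^{-1} B + D.
det A = 6, so A^{-1} = (1/6)·adj(A) = [[1/2, -1/3], [5/2, -4/3]]
A^{-1} B = [-1/3, -4/3]^T
C A^{-1} B = 7/3
G(0) = D - C A^{-1} B = -1 - (7/3) = -10/3 ≈ -3.3333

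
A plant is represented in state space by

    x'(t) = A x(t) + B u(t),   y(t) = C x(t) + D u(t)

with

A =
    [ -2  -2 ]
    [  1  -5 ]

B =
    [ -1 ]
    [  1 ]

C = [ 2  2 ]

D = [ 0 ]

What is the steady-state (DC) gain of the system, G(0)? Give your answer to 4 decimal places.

-1.0000

G(0) = C(-A)^{-1}B + D = -C A^{-1} B + D.
det A = 12, so A^{-1} = (1/12)·adj(A) = [[-5/12, 1/6], [-1/12, -1/6]]
A^{-1} B = [7/12, -1/12]^T
C A^{-1} B = 1
G(0) = D - C A^{-1} B = 0 - (1) = -1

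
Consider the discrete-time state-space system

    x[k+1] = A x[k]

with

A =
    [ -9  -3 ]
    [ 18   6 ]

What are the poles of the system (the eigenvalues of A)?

det(zI - A) = z^2 - (tr A)z + det A, with tr A = (-9) + 6 = -3 and det A = (-9)·6 - (-3)·18 = -54 - (-54) = 0.
So p(z) = det(zI - A) = z^2 + 3z.
Factor z^2 + 3z: two numbers with sum -3 and product 0 are 0 and -3, so z^2 + 3z = z(z + 3).
Hence p(z) = z (z + 3), with roots -3, 0.

-3, 0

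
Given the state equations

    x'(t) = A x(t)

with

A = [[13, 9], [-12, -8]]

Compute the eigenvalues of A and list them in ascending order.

det(sI - A) = s^2 - (tr A)s + det A, with tr A = 13 + (-8) = 5 and det A = 13·(-8) - 9·(-12) = -104 - (-108) = 4.
So p(s) = det(sI - A) = s^2 - 5s + 4.
Factor s^2 - 5s + 4: two numbers with sum 5 and product 4 are 4 and 1, so s^2 - 5s + 4 = (s - 4)(s - 1).
Hence p(s) = (s - 4) (s - 1), with roots 1, 4.
At least one eigenvalue has non-negative real part, so the system is not asymptotically stable.

1, 4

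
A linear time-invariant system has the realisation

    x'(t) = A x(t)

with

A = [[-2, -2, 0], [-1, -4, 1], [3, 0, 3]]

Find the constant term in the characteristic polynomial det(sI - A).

-12

Expand det(sI - A) for the 3×3 matrix.
p(s) = s^3 + 3s^2 - 12s - 12.
(Check: constant term = det(-A) = (-1)^3 det A = -12; coefficient of s^2 = -tr A = 3.)
The constant term is -12.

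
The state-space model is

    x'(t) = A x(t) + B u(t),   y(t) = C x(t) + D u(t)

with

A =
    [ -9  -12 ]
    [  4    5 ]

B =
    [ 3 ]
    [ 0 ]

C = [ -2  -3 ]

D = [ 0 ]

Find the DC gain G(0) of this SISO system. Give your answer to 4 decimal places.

G(0) = C(-A)^{-1}B + D = -C A^{-1} B + D.
det A = 3, so A^{-1} = (1/3)·adj(A) = [[5/3, 4], [-4/3, -3]]
A^{-1} B = [5, -4]^T
C A^{-1} B = 2
G(0) = D - C A^{-1} B = 0 - (2) = -2

-2.0000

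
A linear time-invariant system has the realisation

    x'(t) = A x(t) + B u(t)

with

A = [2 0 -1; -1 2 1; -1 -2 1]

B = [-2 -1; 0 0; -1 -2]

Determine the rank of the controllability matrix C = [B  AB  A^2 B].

AB = [[-3, 0], [1, -1], [1, -1]]
A^2B = [[-7, 1], [6, -3], [2, 1]]
Controllability matrix C = [B  AB  A^2B] = [[-2, -1, -3, 0, -7, 1], [0, 0, 1, -1, 6, -3], [-1, -2, 1, -1, 2, 1]]
Take the 3×3 submatrix of C formed by columns 1, 2, 3: [[-2, -1, -3], [0, 0, 1], [-1, -2, 1]]. Its determinant is (-2)·(0·1 - 1·(-2)) - (-1)·(0·1 - 1·(-1)) + (-3)·(0·(-2) - 0·(-1)) = (-2)·2 - (-1)·1 + (-3)·0 = -3 ≠ 0.
So rank(C) ≥ 3; since C has 3 rows, rank(C) = 3.
rank(C) = 3 = n, so the pair (A, B) is completely controllable.

3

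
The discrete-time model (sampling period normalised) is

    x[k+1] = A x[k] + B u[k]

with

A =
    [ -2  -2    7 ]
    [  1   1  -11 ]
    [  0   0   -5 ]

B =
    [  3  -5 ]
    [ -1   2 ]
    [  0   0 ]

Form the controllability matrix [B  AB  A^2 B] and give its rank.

2

AB = [[-4, 6], [2, -3], [0, 0]]
A^2B = [[4, -6], [-2, 3], [0, 0]]
Controllability matrix C = [B  AB  A^2B] = [[3, -5, -4, 6, 4, -6], [-1, 2, 2, -3, -2, 3], [0, 0, 0, 0, 0, 0]]
Row 3 of C is identically zero, so rank(C) ≤ 2.
The 2×2 minor from rows 1, 2, columns 1, 2 is 3·2 - (-5)·(-1) = 6 - 5 = 1 ≠ 0, so rank(C) = 2.
rank(C) = 2 < n = 3, so the pair (A, B) is not completely controllable.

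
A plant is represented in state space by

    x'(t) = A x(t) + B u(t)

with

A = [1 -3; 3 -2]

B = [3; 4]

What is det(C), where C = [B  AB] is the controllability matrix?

AB = [[-9], [1]]
Controllability matrix C = [B  AB] = [[3, -9], [4, 1]]
det(C) = 3·1 - (-9)·4 = 3 - (-36) = 39
Since det(C) ≠ 0, rank(C) = 2 and the system is completely controllable.

39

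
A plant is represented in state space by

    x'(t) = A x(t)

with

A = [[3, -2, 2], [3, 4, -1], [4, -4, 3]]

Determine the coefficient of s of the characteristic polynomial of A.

27

Expand det(sI - A) for the 3×3 matrix.
p(s) = s^3 - 10s^2 + 27s + 6.
(Check: constant term = det(-A) = (-1)^3 det A = 6; coefficient of s^2 = -tr A = -10.)
The coefficient of s is 27.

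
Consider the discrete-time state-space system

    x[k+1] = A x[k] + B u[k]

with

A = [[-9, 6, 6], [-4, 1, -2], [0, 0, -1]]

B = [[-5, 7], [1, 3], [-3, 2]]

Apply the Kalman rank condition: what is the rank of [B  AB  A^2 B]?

AB = [[33, -33], [27, -29], [3, -2]]
A^2B = [[-117, 111], [-111, 107], [-3, 2]]
Controllability matrix C = [B  AB  A^2B] = [[-5, 7, 33, -33, -117, 111], [1, 3, 27, -29, -111, 107], [-3, 2, 3, -2, -3, 2]]
The rows r1, r2, r3 of C are linearly dependent: -r1 + r2 + 2·r3 = 0 (check each entry), so rank(C) ≤ 2.
The 2×2 minor from rows 1, 2, columns 1, 2 is (-5)·3 - 7·1 = -15 - 7 = -22 ≠ 0, so rank(C) = 2.
rank(C) = 2 < n = 3, so the pair (A, B) is not completely controllable.

2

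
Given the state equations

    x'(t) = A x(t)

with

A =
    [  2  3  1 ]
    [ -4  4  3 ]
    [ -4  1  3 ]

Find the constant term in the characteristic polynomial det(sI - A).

Expand det(sI - A) for the 3×3 matrix.
p(s) = s^3 - 9s^2 + 39s - 30.
(Check: constant term = det(-A) = (-1)^3 det A = -30; coefficient of s^2 = -tr A = -9.)
The constant term is -30.

-30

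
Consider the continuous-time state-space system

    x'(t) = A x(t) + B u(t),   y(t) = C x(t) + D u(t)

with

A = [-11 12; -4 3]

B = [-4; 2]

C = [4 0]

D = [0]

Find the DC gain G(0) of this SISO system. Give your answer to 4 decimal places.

9.6000

G(0) = C(-A)^{-1}B + D = -C A^{-1} B + D.
det A = 15, so A^{-1} = (1/15)·adj(A) = [[1/5, -4/5], [4/15, -11/15]]
A^{-1} B = [-12/5, -38/15]^T
C A^{-1} B = -48/5
G(0) = D - C A^{-1} B = 0 - (-48/5) = 48/5 ≈ 9.6000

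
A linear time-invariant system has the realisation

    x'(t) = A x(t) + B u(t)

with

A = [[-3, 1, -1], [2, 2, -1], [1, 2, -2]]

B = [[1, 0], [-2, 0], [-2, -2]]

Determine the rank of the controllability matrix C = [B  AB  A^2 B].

AB = [[-3, 2], [0, 2], [1, 4]]
A^2B = [[8, -8], [-7, 4], [-5, -2]]
Controllability matrix C = [B  AB  A^2B] = [[1, 0, -3, 2, 8, -8], [-2, 0, 0, 2, -7, 4], [-2, -2, 1, 4, -5, -2]]
Take the 3×3 submatrix of C formed by columns 1, 2, 3: [[1, 0, -3], [-2, 0, 0], [-2, -2, 1]]. Its determinant is 1·(0·1 - 0·(-2)) - 0·((-2)·1 - 0·(-2)) + (-3)·((-2)·(-2) - 0·(-2)) = 1·0 - 0·(-2) + (-3)·4 = -12 ≠ 0.
So rank(C) ≥ 3; since C has 3 rows, rank(C) = 3.
rank(C) = 3 = n, so the pair (A, B) is completely controllable.

3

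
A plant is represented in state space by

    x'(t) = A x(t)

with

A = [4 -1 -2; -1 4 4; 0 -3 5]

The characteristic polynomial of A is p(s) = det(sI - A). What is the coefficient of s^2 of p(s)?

-13

Expand det(sI - A) for the 3×3 matrix.
p(s) = s^3 - 13s^2 + 67s - 117.
(Check: constant term = det(-A) = (-1)^3 det A = -117; coefficient of s^2 = -tr A = -13.)
The coefficient of s^2 is -13.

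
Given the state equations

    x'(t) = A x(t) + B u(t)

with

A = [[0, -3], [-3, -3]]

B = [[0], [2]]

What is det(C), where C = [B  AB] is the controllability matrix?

AB = [[-6], [-6]]
Controllability matrix C = [B  AB] = [[0, -6], [2, -6]]
det(C) = 0·(-6) - (-6)·2 = 0 - (-12) = 12
Since det(C) ≠ 0, rank(C) = 2 and the system is completely controllable.

12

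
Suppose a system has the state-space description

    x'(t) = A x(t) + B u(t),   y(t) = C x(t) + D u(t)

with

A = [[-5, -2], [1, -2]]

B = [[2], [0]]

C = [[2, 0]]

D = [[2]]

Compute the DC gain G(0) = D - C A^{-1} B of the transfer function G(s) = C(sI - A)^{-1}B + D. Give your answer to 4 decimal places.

G(0) = C(-A)^{-1}B + D = -C A^{-1} B + D.
det A = 12, so A^{-1} = (1/12)·adj(A) = [[-1/6, 1/6], [-1/12, -5/12]]
A^{-1} B = [-1/3, -1/6]^T
C A^{-1} B = -2/3
G(0) = D - C A^{-1} B = 2 - (-2/3) = 8/3 ≈ 2.6667

2.6667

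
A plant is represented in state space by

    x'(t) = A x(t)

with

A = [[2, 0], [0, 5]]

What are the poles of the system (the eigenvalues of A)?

2, 5

det(sI - A) = s^2 - (tr A)s + det A, with tr A = 2 + 5 = 7 and det A = 2·5 - 0·0 = 10 - 0 = 10.
So p(s) = det(sI - A) = s^2 - 7s + 10.
Factor s^2 - 7s + 10: two numbers with sum 7 and product 10 are 5 and 2, so s^2 - 7s + 10 = (s - 5)(s - 2).
Hence p(s) = (s - 5) (s - 2), with roots 2, 5.
At least one eigenvalue has non-negative real part, so the system is not asymptotically stable.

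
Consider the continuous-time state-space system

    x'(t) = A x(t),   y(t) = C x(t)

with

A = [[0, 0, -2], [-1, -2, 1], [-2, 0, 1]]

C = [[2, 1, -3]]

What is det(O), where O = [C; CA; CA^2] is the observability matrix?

CA = [[5, -2, -6]]
CA^2 = [[14, 4, -18]]
Observability matrix O = [C; CA; CA^2] = [[2, 1, -3], [5, -2, -6], [14, 4, -18]]
Expanding along the first row, det(O) = 2·((-2)·(-18) - (-6)·4) - 1·(5·(-18) - (-6)·14) + (-3)·(5·4 - (-2)·14) = 2·60 - 1·(-6) + (-3)·48 = -18
Since det(O) ≠ 0, rank(O) = 3 and the system is completely observable.

-18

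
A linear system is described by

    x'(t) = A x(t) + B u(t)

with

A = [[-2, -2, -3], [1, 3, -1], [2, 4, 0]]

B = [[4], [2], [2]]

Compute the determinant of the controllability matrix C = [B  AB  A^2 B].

280

AB = [[-18], [8], [16]]
A^2B = [[-28], [-10], [-4]]
Controllability matrix C = [B  AB  A^2B] = [[4, -18, -28], [2, 8, -10], [2, 16, -4]]
Expanding along the first row, det(C) = 4·(8·(-4) - (-10)·16) - (-18)·(2·(-4) - (-10)·2) + (-28)·(2·16 - 8·2) = 4·128 - (-18)·12 + (-28)·16 = 280
Since det(C) ≠ 0, rank(C) = 3 and the system is completely controllable.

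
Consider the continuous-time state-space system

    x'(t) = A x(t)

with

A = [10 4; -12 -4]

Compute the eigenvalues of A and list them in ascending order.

det(sI - A) = s^2 - (tr A)s + det A, with tr A = 10 + (-4) = 6 and det A = 10·(-4) - 4·(-12) = -40 - (-48) = 8.
So p(s) = det(sI - A) = s^2 - 6s + 8.
Factor s^2 - 6s + 8: two numbers with sum 6 and product 8 are 4 and 2, so s^2 - 6s + 8 = (s - 4)(s - 2).
Hence p(s) = (s - 4) (s - 2), with roots 2, 4.
At least one eigenvalue has non-negative real part, so the system is not asymptotically stable.

2, 4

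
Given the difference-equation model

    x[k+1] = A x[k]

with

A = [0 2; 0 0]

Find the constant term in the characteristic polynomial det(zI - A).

0

For a 2×2 matrix, det(zI - A) = z^2 - (tr A)z + det A.
tr A = 0, det A = 0.
So p(z) = z^2.
The constant term is 0.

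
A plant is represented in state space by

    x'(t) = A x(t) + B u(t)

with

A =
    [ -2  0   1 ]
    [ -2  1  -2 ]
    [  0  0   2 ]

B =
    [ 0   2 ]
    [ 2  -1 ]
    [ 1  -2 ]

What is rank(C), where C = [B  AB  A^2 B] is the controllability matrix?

AB = [[1, -6], [0, -1], [2, -4]]
A^2B = [[0, 8], [-6, 19], [4, -8]]
Controllability matrix C = [B  AB  A^2B] = [[0, 2, 1, -6, 0, 8], [2, -1, 0, -1, -6, 19], [1, -2, 2, -4, 4, -8]]
Take the 3×3 submatrix of C formed by columns 1, 2, 3: [[0, 2, 1], [2, -1, 0], [1, -2, 2]]. Its determinant is 0·((-1)·2 - 0·(-2)) - 2·(2·2 - 0·1) + 1·(2·(-2) - (-1)·1) = 0·(-2) - 2·4 + 1·(-3) = -11 ≠ 0.
So rank(C) ≥ 3; since C has 3 rows, rank(C) = 3.
rank(C) = 3 = n, so the pair (A, B) is completely controllable.

3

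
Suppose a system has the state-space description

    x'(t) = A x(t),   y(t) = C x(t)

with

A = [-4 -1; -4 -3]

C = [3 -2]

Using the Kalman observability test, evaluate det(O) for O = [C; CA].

CA = [[-4, 3]]
Observability matrix O = [C; CA] = [[3, -2], [-4, 3]]
det(O) = 3·3 - (-2)·(-4) = 9 - 8 = 1
Since det(O) ≠ 0, rank(O) = 2 and the system is completely observable.

1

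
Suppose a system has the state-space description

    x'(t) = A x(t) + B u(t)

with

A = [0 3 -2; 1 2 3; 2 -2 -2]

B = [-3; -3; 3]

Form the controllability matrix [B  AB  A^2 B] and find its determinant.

AB = [[-15], [0], [-6]]
A^2B = [[12], [-33], [-18]]
Controllability matrix C = [B  AB  A^2B] = [[-3, -15, 12], [-3, 0, -33], [3, -6, -18]]
Expanding along the first row, det(C) = (-3)·(0·(-18) - (-33)·(-6)) - (-15)·((-3)·(-18) - (-33)·3) + 12·((-3)·(-6) - 0·3) = (-3)·(-198) - (-15)·153 + 12·18 = 3105
Since det(C) ≠ 0, rank(C) = 3 and the system is completely controllable.

3105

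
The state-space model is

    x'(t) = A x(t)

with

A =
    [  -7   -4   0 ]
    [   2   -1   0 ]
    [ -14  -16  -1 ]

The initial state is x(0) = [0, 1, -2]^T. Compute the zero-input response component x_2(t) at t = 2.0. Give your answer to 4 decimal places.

det(sI - A) = s^3 - (tr A)s^2 + (M11 + M22 + M33)s - det A, where Mii is the 2×2 principal minor of A obtained by deleting row i and column i.
tr A = (-7) + (-1) + (-1) = -9; M11 = (-1)·(-1) - 0·(-16) = 1 - 0 = 1; M22 = (-7)·(-1) - 0·(-14) = 7 - 0 = 7; M33 = (-7)·(-1) - (-4)·2 = 7 - (-8) = 15; sum of minors = 23.
det A = (-7)·((-1)·(-1) - 0·(-16)) - (-4)·(2·(-1) - 0·(-14)) + 0·(2·(-16) - (-1)·(-14)) = (-7)·1 - (-4)·(-2) + 0·(-46) = -15.
So p(s) = det(sI - A) = s^3 + 9s^2 + 23s + 15.
Rational-root test: any integer root divides 15. Testing small divisors, s = -1 works: p(-1) = -1 + 9 + (-23) + 15 = 0, so (s + 1) is a factor.
Dividing, p(s) = (s + 1)(s^2 + 8s + 15).
Factor s^2 + 8s + 15: two numbers with sum -8 and product 15 are -3 and -5, so s^2 + 8s + 15 = (s + 3)(s + 5).
Hence p(s) = (s + 1) (s + 3) (s + 5), with roots -5, -3, -1.
The eigenvalues -5, -3, -1 are distinct and real, so A is diagonalisable and x(t) = e^{At} x(0) = V diag(e^{λ_i t}) V^{-1} x(0), where the columns of V are the eigenvectors.
λ = -5: A - (-5)I = [[-2, -4, 0], [2, 4, 0], [-14, -16, 4]]. v must be orthogonal to every row; (row 1) × (row 3) = [-16, 8, -24], so take v_1 = [-2, 1, -3]^T.
λ = -3: A - (-3)I = [[-4, -4, 0], [2, 2, 0], [-14, -16, 2]]. v must be orthogonal to every row; (row 1) × (row 3) = [-8, 8, 8], so take v_2 = [-1, 1, 1]^T.
λ = -1: A - (-1)I = [[-6, -4, 0], [2, 0, 0], [-14, -16, 0]]. v must be orthogonal to every row; (row 1) × (row 2) = [0, 0, 8], so take v_3 = [0, 0, 1]^T.
V = [v_1 v_2 v_3] = [[-2, -1, 0], [1, 1, 0], [-3, 1, 1]] has det V = -1, so V^{-1} = adj(V)/det V = [[-1, -1, 0], [1, 2, 0], [-4, -5, 1]].
Modal coordinates z(0) = V^{-1} x(0): (-1)·0 + (-1)·1 + 0·(-2) = -1; 1·0 + 2·1 + 0·(-2) = 2; (-4)·0 + (-5)·1 + 1·(-2) = -7; so z(0) = [-1, 2, -7]^T.
x_2(t) = Σ_i (v_i)_2 · z_i(0) · e^{λ_i t} (row 2 of V times the modal terms).
x_2(2.0) = 1·(-1)·e^{-5·2.0} + 1·2·e^{-3·2.0} + 0·(-7)·e^{-1·2.0} = (-1)·0.000045 + 2·0.002479 + 0·0.135335 = 0.0049.

0.0049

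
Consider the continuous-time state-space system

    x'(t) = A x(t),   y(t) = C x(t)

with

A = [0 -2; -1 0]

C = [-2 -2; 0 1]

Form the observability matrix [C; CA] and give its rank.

2

CA = [[2, 4], [-1, 0]]
Observability matrix O = [C; CA] = [[-2, -2], [0, 1], [2, 4], [-1, 0]]
Take the 2×2 submatrix of O formed by rows 1, 2: [[-2, -2], [0, 1]]. Its determinant is (-2)·1 - (-2)·0 = -2 - 0 = -2 ≠ 0.
So rank(O) ≥ 2; since O has 2 columns, rank(O) = 2.
rank(O) = 2 = n, so the pair (A, C) is completely observable.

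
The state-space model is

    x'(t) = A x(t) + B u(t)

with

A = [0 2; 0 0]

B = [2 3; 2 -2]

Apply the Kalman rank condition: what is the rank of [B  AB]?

2

AB = [[4, -4], [0, 0]]
Controllability matrix C = [B  AB] = [[2, 3, 4, -4], [2, -2, 0, 0]]
Take the 2×2 submatrix of C formed by columns 1, 2: [[2, 3], [2, -2]]. Its determinant is 2·(-2) - 3·2 = -4 - 6 = -10 ≠ 0.
So rank(C) ≥ 2; since C has 2 rows, rank(C) = 2.
rank(C) = 2 = n, so the pair (A, B) is completely controllable.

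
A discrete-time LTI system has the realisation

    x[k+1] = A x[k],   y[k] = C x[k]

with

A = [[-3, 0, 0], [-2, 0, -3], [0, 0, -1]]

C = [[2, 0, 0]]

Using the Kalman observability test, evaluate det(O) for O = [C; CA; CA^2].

0

CA = [[-6, 0, 0]]
CA^2 = [[18, 0, 0]]
Observability matrix O = [C; CA; CA^2] = [[2, 0, 0], [-6, 0, 0], [18, 0, 0]]
Expanding along the first row, det(O) = 2·(0·0 - 0·0) - 0·((-6)·0 - 0·18) + 0·((-6)·0 - 0·18) = 2·0 - 0·0 + 0·0 = 0
Since det(O) = 0, rank(O) < 3 and the system is not completely observable.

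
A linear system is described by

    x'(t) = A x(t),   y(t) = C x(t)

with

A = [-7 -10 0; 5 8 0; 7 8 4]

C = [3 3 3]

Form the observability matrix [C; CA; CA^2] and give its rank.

2

CA = [[15, 18, 12]]
CA^2 = [[69, 90, 48]]
Observability matrix O = [C; CA; CA^2] = [[3, 3, 3], [15, 18, 12], [69, 90, 48]]
The columns c1, c2, c3 of O are linearly dependent: -2·c1 + c2 + c3 = 0 (check each entry), so rank(O) ≤ 2.
The 2×2 minor from rows 1, 2, columns 1, 2 is 3·18 - 3·15 = 54 - 45 = 9 ≠ 0, so rank(O) = 2.
rank(O) = 2 < n = 3, so the pair (A, C) is not completely observable.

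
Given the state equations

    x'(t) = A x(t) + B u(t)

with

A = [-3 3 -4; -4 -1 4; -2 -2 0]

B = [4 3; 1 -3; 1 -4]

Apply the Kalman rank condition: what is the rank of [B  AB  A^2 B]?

AB = [[-13, -2], [-13, -25], [-10, 0]]
A^2B = [[40, -69], [25, 33], [52, 54]]
Controllability matrix C = [B  AB  A^2B] = [[4, 3, -13, -2, 40, -69], [1, -3, -13, -25, 25, 33], [1, -4, -10, 0, 52, 54]]
Take the 3×3 submatrix of C formed by columns 1, 2, 3: [[4, 3, -13], [1, -3, -13], [1, -4, -10]]. Its determinant is 4·((-3)·(-10) - (-13)·(-4)) - 3·(1·(-10) - (-13)·1) + (-13)·(1·(-4) - (-3)·1) = 4·(-22) - 3·3 + (-13)·(-1) = -84 ≠ 0.
So rank(C) ≥ 3; since C has 3 rows, rank(C) = 3.
rank(C) = 3 = n, so the pair (A, B) is completely controllable.

3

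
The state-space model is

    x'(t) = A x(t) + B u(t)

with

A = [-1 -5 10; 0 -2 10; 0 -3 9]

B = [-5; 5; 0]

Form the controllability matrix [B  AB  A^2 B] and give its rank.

2

AB = [[-20], [-10], [-15]]
A^2B = [[-80], [-130], [-105]]
Controllability matrix C = [B  AB  A^2B] = [[-5, -20, -80], [5, -10, -130], [0, -15, -105]]
The rows r1, r2, r3 of C are linearly dependent: -r1 - r2 + 2·r3 = 0 (check each entry), so rank(C) ≤ 2.
The 2×2 minor from rows 1, 2, columns 1, 2 is (-5)·(-10) - (-20)·5 = 50 - (-100) = 150 ≠ 0, so rank(C) = 2.
rank(C) = 2 < n = 3, so the pair (A, B) is not completely controllable.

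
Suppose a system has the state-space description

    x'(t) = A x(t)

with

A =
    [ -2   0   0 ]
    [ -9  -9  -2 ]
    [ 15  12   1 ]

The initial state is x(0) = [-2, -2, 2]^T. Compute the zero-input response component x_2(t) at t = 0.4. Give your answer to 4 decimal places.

1.6842

det(sI - A) = s^3 - (tr A)s^2 + (M11 + M22 + M33)s - det A, where Mii is the 2×2 principal minor of A obtained by deleting row i and column i.
tr A = (-2) + (-9) + 1 = -10; M11 = (-9)·1 - (-2)·12 = -9 - (-24) = 15; M22 = (-2)·1 - 0·15 = -2 - 0 = -2; M33 = (-2)·(-9) - 0·(-9) = 18 - 0 = 18; sum of minors = 31.
det A = (-2)·((-9)·1 - (-2)·12) - 0·((-9)·1 - (-2)·15) + 0·((-9)·12 - (-9)·15) = (-2)·15 - 0·21 + 0·27 = -30.
So p(s) = det(sI - A) = s^3 + 10s^2 + 31s + 30.
Rational-root test: any integer root divides 30. Testing small divisors, s = -2 works: p(-2) = -8 + 40 + (-62) + 30 = 0, so (s + 2) is a factor.
Dividing, p(s) = (s + 2)(s^2 + 8s + 15).
Factor s^2 + 8s + 15: two numbers with sum -8 and product 15 are -3 and -5, so s^2 + 8s + 15 = (s + 3)(s + 5).
Hence p(s) = (s + 2) (s + 3) (s + 5), with roots -5, -3, -2.
The eigenvalues -5, -3, -2 are distinct and real, so A is diagonalisable and x(t) = e^{At} x(0) = V diag(e^{λ_i t}) V^{-1} x(0), where the columns of V are the eigenvectors.
λ = -5: A - (-5)I = [[3, 0, 0], [-9, -4, -2], [15, 12, 6]]. v must be orthogonal to every row; (row 1) × (row 2) = [0, 6, -12], so take v_1 = [0, -1, 2]^T.
λ = -3: A - (-3)I = [[1, 0, 0], [-9, -6, -2], [15, 12, 4]]. v must be orthogonal to every row; (row 1) × (row 2) = [0, 2, -6], so take v_2 = [0, 1, -3]^T.
λ = -2: A - (-2)I = [[0, 0, 0], [-9, -7, -2], [15, 12, 3]]. v must be orthogonal to every row; (row 2) × (row 3) = [3, -3, -3], so take v_3 = [-1, 1, 1]^T.
V = [v_1 v_2 v_3] = [[0, 0, -1], [-1, 1, 1], [2, -3, 1]] has det V = -1, so V^{-1} = adj(V)/det V = [[-4, -3, -1], [-3, -2, -1], [-1, 0, 0]].
Modal coordinates z(0) = V^{-1} x(0): (-4)·(-2) + (-3)·(-2) + (-1)·2 = 12; (-3)·(-2) + (-2)·(-2) + (-1)·2 = 8; (-1)·(-2) + 0·(-2) + 0·2 = 2; so z(0) = [12, 8, 2]^T.
x_2(t) = Σ_i (v_i)_2 · z_i(0) · e^{λ_i t} (row 2 of V times the modal terms).
x_2(0.4) = (-1)·12·e^{-5·0.4} + 1·8·e^{-3·0.4} + 1·2·e^{-2·0.4} = (-12)·0.135335 + 8·0.301194 + 2·0.449329 = 1.6842.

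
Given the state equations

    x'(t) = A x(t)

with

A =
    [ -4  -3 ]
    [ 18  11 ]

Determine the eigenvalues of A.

det(sI - A) = s^2 - (tr A)s + det A, with tr A = (-4) + 11 = 7 and det A = (-4)·11 - (-3)·18 = -44 - (-54) = 10.
So p(s) = det(sI - A) = s^2 - 7s + 10.
Factor s^2 - 7s + 10: two numbers with sum 7 and product 10 are 5 and 2, so s^2 - 7s + 10 = (s - 5)(s - 2).
Hence p(s) = (s - 5) (s - 2), with roots 2, 5.
At least one eigenvalue has non-negative real part, so the system is not asymptotically stable.

2, 5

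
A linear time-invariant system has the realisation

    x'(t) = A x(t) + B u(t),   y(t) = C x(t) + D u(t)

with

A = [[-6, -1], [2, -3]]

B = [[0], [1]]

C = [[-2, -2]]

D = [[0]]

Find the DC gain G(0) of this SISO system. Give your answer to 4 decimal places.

-0.5000

G(0) = C(-A)^{-1}B + D = -C A^{-1} B + D.
det A = 20, so A^{-1} = (1/20)·adj(A) = [[-3/20, 1/20], [-1/10, -3/10]]
A^{-1} B = [1/20, -3/10]^T
C A^{-1} B = 1/2
G(0) = D - C A^{-1} B = 0 - (1/2) = -1/2 ≈ -0.5000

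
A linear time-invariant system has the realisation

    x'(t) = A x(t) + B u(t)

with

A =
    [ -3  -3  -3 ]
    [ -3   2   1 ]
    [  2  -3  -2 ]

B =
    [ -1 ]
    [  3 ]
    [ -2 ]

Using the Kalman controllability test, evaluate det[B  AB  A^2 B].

AB = [[0], [7], [-7]]
A^2B = [[0], [7], [-7]]
Controllability matrix C = [B  AB  A^2B] = [[-1, 0, 0], [3, 7, 7], [-2, -7, -7]]
Expanding along the first row, det(C) = (-1)·(7·(-7) - 7·(-7)) - 0·(3·(-7) - 7·(-2)) + 0·(3·(-7) - 7·(-2)) = (-1)·0 - 0·(-7) + 0·(-7) = 0
Since det(C) = 0, rank(C) < 3 and the system is not completely controllable.

0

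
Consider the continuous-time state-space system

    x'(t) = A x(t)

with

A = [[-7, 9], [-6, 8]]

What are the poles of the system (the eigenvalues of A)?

-1, 2

det(sI - A) = s^2 - (tr A)s + det A, with tr A = (-7) + 8 = 1 and det A = (-7)·8 - 9·(-6) = -56 - (-54) = -2.
So p(s) = det(sI - A) = s^2 - s - 2.
Factor s^2 - s - 2: two numbers with sum 1 and product -2 are 2 and -1, so s^2 - s - 2 = (s - 2)(s + 1).
Hence p(s) = (s - 2) (s + 1), with roots -1, 2.
At least one eigenvalue has non-negative real part, so the system is not asymptotically stable.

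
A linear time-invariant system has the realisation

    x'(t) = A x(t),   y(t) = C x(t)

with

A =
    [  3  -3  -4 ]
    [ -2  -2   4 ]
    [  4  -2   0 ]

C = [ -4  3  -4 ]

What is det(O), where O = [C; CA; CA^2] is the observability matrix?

CA = [[-34, 14, 28]]
CA^2 = [[-18, 18, 192]]
Observability matrix O = [C; CA; CA^2] = [[-4, 3, -4], [-34, 14, 28], [-18, 18, 192]]
Expanding along the first row, det(O) = (-4)·(14·192 - 28·18) - 3·((-34)·192 - 28·(-18)) + (-4)·((-34)·18 - 14·(-18)) = (-4)·2184 - 3·(-6024) + (-4)·(-360) = 10776
Since det(O) ≠ 0, rank(O) = 3 and the system is completely observable.

10776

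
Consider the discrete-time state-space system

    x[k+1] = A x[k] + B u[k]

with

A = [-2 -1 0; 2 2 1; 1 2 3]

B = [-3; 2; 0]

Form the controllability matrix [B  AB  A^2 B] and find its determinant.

-3

AB = [[4], [-2], [1]]
A^2B = [[-6], [5], [3]]
Controllability matrix C = [B  AB  A^2B] = [[-3, 4, -6], [2, -2, 5], [0, 1, 3]]
Expanding along the first row, det(C) = (-3)·((-2)·3 - 5·1) - 4·(2·3 - 5·0) + (-6)·(2·1 - (-2)·0) = (-3)·(-11) - 4·6 + (-6)·2 = -3
Since det(C) ≠ 0, rank(C) = 3 and the system is completely controllable.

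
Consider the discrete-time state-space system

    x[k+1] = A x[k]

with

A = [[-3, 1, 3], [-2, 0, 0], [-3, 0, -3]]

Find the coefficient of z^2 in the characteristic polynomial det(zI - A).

Expand det(zI - A) for the 3×3 matrix.
p(z) = z^3 + 6z^2 + 20z + 6.
(Check: constant term = det(-A) = (-1)^3 det A = 6; coefficient of z^2 = -tr A = 6.)
The coefficient of z^2 is 6.

6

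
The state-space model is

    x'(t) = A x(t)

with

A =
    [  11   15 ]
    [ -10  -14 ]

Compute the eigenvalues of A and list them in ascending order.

det(sI - A) = s^2 - (tr A)s + det A, with tr A = 11 + (-14) = -3 and det A = 11·(-14) - 15·(-10) = -154 - (-150) = -4.
So p(s) = det(sI - A) = s^2 + 3s - 4.
Factor s^2 + 3s - 4: two numbers with sum -3 and product -4 are 1 and -4, so s^2 + 3s - 4 = (s - 1)(s + 4).
Hence p(s) = (s - 1) (s + 4), with roots -4, 1.
At least one eigenvalue has non-negative real part, so the system is not asymptotically stable.

-4, 1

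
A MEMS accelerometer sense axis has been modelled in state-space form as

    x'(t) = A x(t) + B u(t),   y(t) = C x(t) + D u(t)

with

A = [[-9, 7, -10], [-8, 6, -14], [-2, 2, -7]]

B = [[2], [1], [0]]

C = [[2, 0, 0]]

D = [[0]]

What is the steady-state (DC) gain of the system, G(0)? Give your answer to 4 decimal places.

0.0667

G(0) = C(-A)^{-1}B + D = -C A^{-1} B + D.
det A = -30, so A^{-1} = (1/-30)·adj(A) = [[7/15, -29/30, 19/15], [14/15, -43/30, 23/15], [2/15, -2/15, -1/15]]
A^{-1} B = [-1/30, 13/30, 2/15]^T
C A^{-1} B = -1/15
G(0) = D - C A^{-1} B = 0 - (-1/15) = 1/15 ≈ 0.0667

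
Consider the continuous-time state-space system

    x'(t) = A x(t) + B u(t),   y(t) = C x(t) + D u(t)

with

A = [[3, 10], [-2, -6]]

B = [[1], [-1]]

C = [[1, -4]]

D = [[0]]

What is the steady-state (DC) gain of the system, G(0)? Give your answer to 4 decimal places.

-4.0000

G(0) = C(-A)^{-1}B + D = -C A^{-1} B + D.
det A = 2, so A^{-1} = (1/2)·adj(A) = [[-3, -5], [1, 3/2]]
A^{-1} B = [2, -1/2]^T
C A^{-1} B = 4
G(0) = D - C A^{-1} B = 0 - (4) = -4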